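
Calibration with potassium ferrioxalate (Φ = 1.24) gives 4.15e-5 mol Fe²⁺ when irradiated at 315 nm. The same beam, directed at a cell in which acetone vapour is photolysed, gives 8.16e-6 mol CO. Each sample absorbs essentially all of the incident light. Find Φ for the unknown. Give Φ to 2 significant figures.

Φ = 0.24

Photons absorbed by the actinometer: 4.15e-5 / 1.24 = 3.347e-5 mol.
Φ(unknown) = 8.16e-6 / 3.347e-5 = 0.24.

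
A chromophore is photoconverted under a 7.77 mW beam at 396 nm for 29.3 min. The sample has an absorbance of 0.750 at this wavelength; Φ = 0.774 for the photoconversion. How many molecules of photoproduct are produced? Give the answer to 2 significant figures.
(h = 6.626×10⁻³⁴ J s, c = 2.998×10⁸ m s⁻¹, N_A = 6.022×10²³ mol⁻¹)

1.7×10¹⁹ molecules

Photon energy at 396 nm: hc/λ = (6.626×10⁻³⁴)(2.998×10⁸)/(396×10⁻⁹) = 5.016×10⁻¹⁹ J.
Energy delivered: (7.77 mW)(1758 s) = 13.66 J.
Photons incident: 13.66 / 5.016×10⁻¹⁹ = 2.723×10¹⁹, i.e. 2.723×10¹⁹/6.022×10²³ = 4.522×10⁻⁵ mol.
Fraction absorbed: 1 − 10^(−0.750) = 0.8222.
Photons absorbed: 0.8222 × 4.522×10⁻⁵ = 3.718×10⁻⁵ mol.
Product: Φ × n_abs = 0.774 × 3.718×10⁻⁵ = 2.878×10⁻⁵ mol.
As a count: 2.878×10⁻⁵ × 6.022×10²³ = 1.7×10¹⁹.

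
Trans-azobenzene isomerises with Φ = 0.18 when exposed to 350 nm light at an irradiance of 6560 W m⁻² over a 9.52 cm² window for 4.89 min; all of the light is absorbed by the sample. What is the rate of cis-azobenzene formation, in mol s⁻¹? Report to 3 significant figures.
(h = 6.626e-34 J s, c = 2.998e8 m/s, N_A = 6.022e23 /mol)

3.29e-6 mol s⁻¹

Photon energy at 350 nm: hc/λ = (6.626e-34)(2.998e8)/(350e-9) = 5.676e-19 J.
Energy delivered: (6560 W m⁻²)(9.52e-4 m²)(293.4 s) = 1832 J.
Photons incident: 1832 / 5.676e-19 = 3.228e21, i.e. 3.228e21/6.022e23 = 0.005360 mol.
Product formed: 0.18 × 0.005360 = 9.648e-4 mol.
Rate: 9.648e-4 / 293.4 s = 3.29e-6 mol s⁻¹.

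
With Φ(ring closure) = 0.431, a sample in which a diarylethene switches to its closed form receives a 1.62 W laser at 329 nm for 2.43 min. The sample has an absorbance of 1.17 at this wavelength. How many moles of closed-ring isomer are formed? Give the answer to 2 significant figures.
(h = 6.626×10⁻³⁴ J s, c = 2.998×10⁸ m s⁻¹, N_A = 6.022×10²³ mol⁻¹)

2.6×10⁻⁴ mol

Photon energy at 329 nm: hc/λ = (6.626×10⁻³⁴)(2.998×10⁸)/(329×10⁻⁹) = 6.038×10⁻¹⁹ J.
Energy delivered: (1.62 W)(145.8 s) = 236.2 J.
Photons incident: 236.2 / 6.038×10⁻¹⁹ = 3.912×10²⁰, i.e. 3.912×10²⁰/6.022×10²³ = 6.496×10⁻⁴ mol.
Fraction absorbed: 1 − 10^(−1.17) = 0.9324.
Photons absorbed: 0.9324 × 6.496×10⁻⁴ = 6.057×10⁻⁴ mol.
Product: Φ × n_abs = 0.431 × 6.057×10⁻⁴ = 2.611×10⁻⁴ mol.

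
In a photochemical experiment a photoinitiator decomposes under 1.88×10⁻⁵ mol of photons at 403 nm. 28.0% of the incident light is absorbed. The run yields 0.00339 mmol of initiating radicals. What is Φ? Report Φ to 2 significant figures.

Product: 0.00339 mmol = 3.39×10⁻⁶ mol.
Photons absorbed: 0.280 × 1.88×10⁻⁵ = 5.264×10⁻⁶ mol.
Φ = 3.39×10⁻⁶ mol / 5.264×10⁻⁶ mol photons = 0.64.

Φ = 0.64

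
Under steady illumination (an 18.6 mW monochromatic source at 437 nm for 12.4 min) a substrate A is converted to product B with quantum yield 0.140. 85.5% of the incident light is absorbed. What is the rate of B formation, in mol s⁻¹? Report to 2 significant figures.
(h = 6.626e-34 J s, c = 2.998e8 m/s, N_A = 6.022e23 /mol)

Photon energy at 437 nm: hc/λ = (6.626e-34)(2.998e8)/(437e-9) = 4.546e-19 J.
Energy delivered: (18.6 mW)(744 s) = 13.84 J.
Photons incident: 13.84 / 4.546e-19 = 3.044e19, i.e. 3.044e19/6.022e23 = 5.055e-5 mol.
Photons absorbed: 0.855 × 5.055e-5 = 4.322e-5 mol.
Product formed: 0.140 × 4.322e-5 = 6.051e-6 mol.
Rate: 6.051e-6 / 744 s = 8.1e-9 mol s⁻¹.

8.1e-9 mol s⁻¹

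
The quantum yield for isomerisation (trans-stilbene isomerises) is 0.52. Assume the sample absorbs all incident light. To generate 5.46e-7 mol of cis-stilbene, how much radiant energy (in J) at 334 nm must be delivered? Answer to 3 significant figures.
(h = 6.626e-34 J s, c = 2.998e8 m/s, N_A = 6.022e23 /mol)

Photons that must be absorbed: 5.46e-7 / 0.52 = 1.050e-6 mol.
Photon energy: hc/λ = 5.948e-19 J; per mole, 3.582e5 J mol⁻¹.
Energy required: 1.050e-6 × 3.582e5 = 0.376 J.

0.376 J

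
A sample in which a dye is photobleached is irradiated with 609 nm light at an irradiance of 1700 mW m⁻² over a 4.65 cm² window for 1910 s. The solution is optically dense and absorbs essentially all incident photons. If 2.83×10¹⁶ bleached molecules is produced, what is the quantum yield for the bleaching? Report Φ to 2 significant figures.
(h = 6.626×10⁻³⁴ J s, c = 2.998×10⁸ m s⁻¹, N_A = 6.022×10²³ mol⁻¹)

Product: 2.83×10¹⁶ / 6.022×10²³ = 4.699×10⁻⁸ mol.
Photon energy at 609 nm: hc/λ = (6.626×10⁻³⁴)(2.998×10⁸)/(609×10⁻⁹) = 3.262×10⁻¹⁹ J.
Energy delivered: (1700 mW m⁻²)(4.65×10⁻⁴ m²)(1910 s) = 1.510 J.
Photons incident: 1.510 / 3.262×10⁻¹⁹ = 4.629×10¹⁸, i.e. 4.629×10¹⁸/6.022×10²³ = 7.687×10⁻⁶ mol.
Φ = 4.699×10⁻⁸ mol / 7.687×10⁻⁶ mol photons = 0.0061.

Φ = 0.0061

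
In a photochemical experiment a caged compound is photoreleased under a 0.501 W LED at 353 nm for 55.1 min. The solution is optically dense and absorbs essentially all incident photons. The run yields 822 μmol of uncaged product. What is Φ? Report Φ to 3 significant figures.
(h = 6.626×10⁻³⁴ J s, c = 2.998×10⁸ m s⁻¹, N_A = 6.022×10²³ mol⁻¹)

Product: 822 μmol = 8.22×10⁻⁴ mol.
Photon energy at 353 nm: hc/λ = (6.626×10⁻³⁴)(2.998×10⁸)/(353×10⁻⁹) = 5.627×10⁻¹⁹ J.
Energy delivered: (0.501 W)(3306 s) = 1656 J.
Photons incident: 1656 / 5.627×10⁻¹⁹ = 2.943×10²¹, i.e. 2.943×10²¹/6.022×10²³ = 0.004887 mol.
Φ = 8.22×10⁻⁴ mol / 0.004887 mol photons = 0.168.

Φ = 0.168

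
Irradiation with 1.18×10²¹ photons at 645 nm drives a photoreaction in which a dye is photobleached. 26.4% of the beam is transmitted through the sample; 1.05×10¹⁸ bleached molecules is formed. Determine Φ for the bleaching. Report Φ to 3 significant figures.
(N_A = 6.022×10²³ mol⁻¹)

Product: 1.05×10¹⁸ / 6.022×10²³ = 1.744×10⁻⁶ mol.
Moles of photons: 1.18×10²¹ / 6.022×10²³ = 0.001959 mol.
Fraction absorbed: 1 − 26.4/100 = 0.7360.
Photons absorbed: 0.7360 × 0.001959 = 0.001442 mol.
Φ = 1.744×10⁻⁶ mol / 0.001442 mol photons = 0.00121.

Φ = 0.00121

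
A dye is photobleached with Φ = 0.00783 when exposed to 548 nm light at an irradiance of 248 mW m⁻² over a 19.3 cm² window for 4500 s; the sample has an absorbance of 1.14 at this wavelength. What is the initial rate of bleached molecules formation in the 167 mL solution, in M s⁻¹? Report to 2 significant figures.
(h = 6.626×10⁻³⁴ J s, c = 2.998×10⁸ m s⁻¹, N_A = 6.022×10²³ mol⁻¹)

Photon energy at 548 nm: hc/λ = (6.626×10⁻³⁴)(2.998×10⁸)/(548×10⁻⁹) = 3.625×10⁻¹⁹ J.
Energy delivered: (248 mW m⁻²)(19.3×10⁻⁴ m²)(4500 s) = 2.154 J.
Photons incident: 2.154 / 3.625×10⁻¹⁹ = 5.942×10¹⁸, i.e. 5.942×10¹⁸/6.022×10²³ = 9.867×10⁻⁶ mol.
Fraction absorbed: 1 − 10^(−1.14) = 0.9276.
Photons absorbed: 0.9276 × 9.867×10⁻⁶ = 9.153×10⁻⁶ mol.
Product formed: 0.00783 × 9.153×10⁻⁶ = 7.167×10⁻⁸ mol.
Rate: 7.167×10⁻⁸ mol / (4500 s × 0.167 L) = 9.5×10⁻¹¹ M s⁻¹.

9.5×10⁻¹¹ M s⁻¹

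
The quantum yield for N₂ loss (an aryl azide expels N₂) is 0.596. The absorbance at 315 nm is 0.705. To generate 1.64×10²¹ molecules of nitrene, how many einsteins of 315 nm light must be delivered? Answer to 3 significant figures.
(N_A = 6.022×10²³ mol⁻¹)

Product: 1.64×10²¹ / 6.022×10²³ = 0.002723 mol.
Photons that must be absorbed: 0.002723 / 0.596 = 0.004569 mol.
Fraction absorbed: 1 − 10^(−0.705) = 0.8028.
Incident photons needed: 0.004569 / 0.8028 = 0.005691 mol.

0.00569 einstein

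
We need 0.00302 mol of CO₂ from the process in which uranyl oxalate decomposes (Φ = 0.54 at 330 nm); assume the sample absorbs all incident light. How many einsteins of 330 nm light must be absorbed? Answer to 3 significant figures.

0.00559 einstein

Photons that must be absorbed: 0.00302 / 0.54 = 0.005593 mol.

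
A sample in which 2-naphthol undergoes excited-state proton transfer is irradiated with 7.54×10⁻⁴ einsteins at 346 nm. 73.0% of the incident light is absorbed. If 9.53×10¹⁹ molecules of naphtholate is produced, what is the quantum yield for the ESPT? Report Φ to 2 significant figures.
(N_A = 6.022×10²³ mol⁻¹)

Φ = 0.29

Product: 9.53×10¹⁹ / 6.022×10²³ = 1.583×10⁻⁴ mol.
Photons absorbed: 0.730 × 7.54×10⁻⁴ = 5.504×10⁻⁴ mol.
Φ = 1.583×10⁻⁴ mol / 5.504×10⁻⁴ mol photons = 0.29.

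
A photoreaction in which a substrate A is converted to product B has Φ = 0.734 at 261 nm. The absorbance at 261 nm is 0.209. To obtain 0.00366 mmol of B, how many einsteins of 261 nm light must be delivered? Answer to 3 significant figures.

Product: 0.00366 mmol = 3.66e-6 mol.
Photons that must be absorbed: 3.66e-6 / 0.734 = 4.986e-6 mol.
Fraction absorbed: 1 − 10^(−0.209) = 0.3820.
Incident photons needed: 4.986e-6 / 0.3820 = 1.305e-5 mol.

1.31e-5 einstein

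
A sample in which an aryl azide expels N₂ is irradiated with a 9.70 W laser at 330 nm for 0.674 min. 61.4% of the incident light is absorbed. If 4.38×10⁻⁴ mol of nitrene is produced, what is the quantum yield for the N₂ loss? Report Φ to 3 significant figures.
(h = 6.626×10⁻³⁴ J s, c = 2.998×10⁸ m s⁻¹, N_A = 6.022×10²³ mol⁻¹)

Φ = 0.659

Photon energy at 330 nm: hc/λ = (6.626×10⁻³⁴)(2.998×10⁸)/(330×10⁻⁹) = 6.020×10⁻¹⁹ J.
Energy delivered: (9.70 W)(40.44 s) = 392.3 J.
Photons incident: 392.3 / 6.020×10⁻¹⁹ = 6.517×10²⁰, i.e. 6.517×10²⁰/6.022×10²³ = 0.001082 mol.
Photons absorbed: 0.614 × 0.001082 = 6.643×10⁻⁴ mol.
Φ = 4.38×10⁻⁴ mol / 6.643×10⁻⁴ mol photons = 0.659.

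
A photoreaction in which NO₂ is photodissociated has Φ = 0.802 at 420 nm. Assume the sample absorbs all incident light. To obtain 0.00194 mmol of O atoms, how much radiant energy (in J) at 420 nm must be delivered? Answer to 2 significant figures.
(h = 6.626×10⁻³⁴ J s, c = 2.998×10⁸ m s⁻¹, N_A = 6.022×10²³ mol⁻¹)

0.69 J

Product: 0.00194 mmol = 1.94×10⁻⁶ mol.
Photons that must be absorbed: 1.94×10⁻⁶ / 0.802 = 2.419×10⁻⁶ mol.
Photon energy: hc/λ = 4.730×10⁻¹⁹ J; per mole, 2.848×10⁵ J mol⁻¹.
Energy required: 2.419×10⁻⁶ × 2.848×10⁵ = 0.69 J.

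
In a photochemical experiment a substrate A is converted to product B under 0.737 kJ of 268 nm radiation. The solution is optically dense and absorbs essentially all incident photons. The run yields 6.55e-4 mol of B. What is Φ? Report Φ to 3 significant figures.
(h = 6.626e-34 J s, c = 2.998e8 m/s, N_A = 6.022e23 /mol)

Φ = 0.397

Photon energy at 268 nm: hc/λ = (6.626e-34)(2.998e8)/(268e-9) = 7.412e-19 J.
Incident energy: 0.737 kJ = 737 J.
Photons incident: 737 / 7.412e-19 = 9.943e20, i.e. 9.943e20/6.022e23 = 0.001651 mol.
Φ = 6.55e-4 mol / 0.001651 mol photons = 0.397.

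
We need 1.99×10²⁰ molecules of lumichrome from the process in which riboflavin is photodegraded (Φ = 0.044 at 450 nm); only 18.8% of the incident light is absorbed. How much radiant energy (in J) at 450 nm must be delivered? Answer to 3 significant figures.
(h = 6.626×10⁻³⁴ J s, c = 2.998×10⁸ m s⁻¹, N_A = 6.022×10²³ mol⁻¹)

Product: 1.99×10²⁰ / 6.022×10²³ = 3.305×10⁻⁴ mol.
Photons that must be absorbed: 3.305×10⁻⁴ / 0.044 = 0.007511 mol.
Incident photons needed: 0.007511 / 0.188 = 0.03995 mol.
Photon energy: hc/λ = 4.414×10⁻¹⁹ J; per mole, 2.658×10⁵ J mol⁻¹.
Energy required: 0.03995 × 2.658×10⁵ = 1.06×10⁴ J.

1.06×10⁴ J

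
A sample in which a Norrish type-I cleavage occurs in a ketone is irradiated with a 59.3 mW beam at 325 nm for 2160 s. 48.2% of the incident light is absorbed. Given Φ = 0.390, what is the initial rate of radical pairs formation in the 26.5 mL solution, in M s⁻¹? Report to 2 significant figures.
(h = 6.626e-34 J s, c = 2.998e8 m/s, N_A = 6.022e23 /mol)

Photon energy at 325 nm: hc/λ = (6.626e-34)(2.998e8)/(325e-9) = 6.112e-19 J.
Energy delivered: (59.3 mW)(2160 s) = 128.1 J.
Photons incident: 128.1 / 6.112e-19 = 2.096e20, i.e. 2.096e20/6.022e23 = 3.481e-4 mol.
Photons absorbed: 0.482 × 3.481e-4 = 1.678e-4 mol.
Product formed: 0.390 × 1.678e-4 = 6.544e-5 mol.
Rate: 6.544e-5 mol / (2160 s × 0.0265 L) = 1.1e-6 M s⁻¹.

1.1e-6 M s⁻¹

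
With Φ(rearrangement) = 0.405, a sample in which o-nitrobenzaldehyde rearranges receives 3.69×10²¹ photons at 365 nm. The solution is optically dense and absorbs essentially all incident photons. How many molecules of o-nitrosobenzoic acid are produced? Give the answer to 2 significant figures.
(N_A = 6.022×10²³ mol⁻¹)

1.5×10²¹ molecules

Moles of photons: 3.69×10²¹ / 6.022×10²³ = 0.006128 mol.
Product: Φ × n_abs = 0.405 × 0.006128 = 0.002482 mol.
As a count: 0.002482 × 6.022×10²³ = 1.5×10²¹.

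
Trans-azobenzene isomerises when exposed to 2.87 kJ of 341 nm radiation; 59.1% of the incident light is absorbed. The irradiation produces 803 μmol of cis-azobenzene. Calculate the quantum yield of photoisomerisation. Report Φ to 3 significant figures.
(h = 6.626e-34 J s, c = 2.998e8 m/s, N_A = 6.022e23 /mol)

Φ = 0.166

Product: 803 μmol = 8.03e-4 mol.
Photon energy at 341 nm: hc/λ = (6.626e-34)(2.998e8)/(341e-9) = 5.825e-19 J.
Incident energy: 2.87 kJ = 2870 J.
Photons incident: 2870 / 5.825e-19 = 4.927e21, i.e. 4.927e21/6.022e23 = 0.008182 mol.
Photons absorbed: 0.591 × 0.008182 = 0.004836 mol.
Φ = 8.03e-4 mol / 0.004836 mol photons = 0.166.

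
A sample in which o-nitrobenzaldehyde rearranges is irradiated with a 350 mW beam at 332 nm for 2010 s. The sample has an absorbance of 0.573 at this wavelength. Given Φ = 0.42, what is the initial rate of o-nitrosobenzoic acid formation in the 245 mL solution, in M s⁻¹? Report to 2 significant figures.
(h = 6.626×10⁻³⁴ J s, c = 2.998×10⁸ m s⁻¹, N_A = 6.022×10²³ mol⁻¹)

Photon energy at 332 nm: hc/λ = (6.626×10⁻³⁴)(2.998×10⁸)/(332×10⁻⁹) = 5.983×10⁻¹⁹ J.
Energy delivered: (350 mW)(2010 s) = 703.5 J.
Photons incident: 703.5 / 5.983×10⁻¹⁹ = 1.176×10²¹, i.e. 1.176×10²¹/6.022×10²³ = 0.001953 mol.
Fraction absorbed: 1 − 10^(−0.573) = 0.7327.
Photons absorbed: 0.7327 × 0.001953 = 0.001431 mol.
Product formed: 0.42 × 0.001431 = 6.010×10⁻⁴ mol.
Rate: 6.010×10⁻⁴ mol / (2010 s × 0.245 L) = 1.2×10⁻⁶ M s⁻¹.

1.2×10⁻⁶ M s⁻¹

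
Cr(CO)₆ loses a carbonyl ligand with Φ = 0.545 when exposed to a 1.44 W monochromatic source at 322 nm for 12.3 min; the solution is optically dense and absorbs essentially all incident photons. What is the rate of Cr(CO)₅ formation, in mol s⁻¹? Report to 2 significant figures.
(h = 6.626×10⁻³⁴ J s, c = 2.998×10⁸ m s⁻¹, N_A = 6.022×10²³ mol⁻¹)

Photon energy at 322 nm: hc/λ = (6.626×10⁻³⁴)(2.998×10⁸)/(322×10⁻⁹) = 6.169×10⁻¹⁹ J.
Energy delivered: (1.44 W)(738 s) = 1063 J.
Photons incident: 1063 / 6.169×10⁻¹⁹ = 1.723×10²¹, i.e. 1.723×10²¹/6.022×10²³ = 0.002861 mol.
Product formed: 0.545 × 0.002861 = 0.001559 mol.
Rate: 0.001559 / 738 s = 2.1×10⁻⁶ mol s⁻¹.

2.1×10⁻⁶ mol s⁻¹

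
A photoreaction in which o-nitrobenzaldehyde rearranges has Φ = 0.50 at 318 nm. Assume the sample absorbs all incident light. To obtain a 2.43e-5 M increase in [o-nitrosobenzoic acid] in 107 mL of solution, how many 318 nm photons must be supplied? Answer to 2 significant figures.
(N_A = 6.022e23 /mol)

3.1e18 photons

Product: (2.43e-5 M)(0.107 L) = 2.600e-6 mol.
Photons that must be absorbed: 2.600e-6 / 0.50 = 5.200e-6 mol.
Photon count: 5.200e-6 × 6.022e23 = 3.1e18.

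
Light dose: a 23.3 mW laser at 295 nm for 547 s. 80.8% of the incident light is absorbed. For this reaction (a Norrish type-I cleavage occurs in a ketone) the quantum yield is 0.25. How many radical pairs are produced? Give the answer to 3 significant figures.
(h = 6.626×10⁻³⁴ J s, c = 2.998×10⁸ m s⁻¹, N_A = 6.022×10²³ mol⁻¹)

3.82×10¹⁸ radical pairs

Photon energy at 295 nm: hc/λ = (6.626×10⁻³⁴)(2.998×10⁸)/(295×10⁻⁹) = 6.734×10⁻¹⁹ J.
Energy delivered: (23.3 mW)(547 s) = 12.75 J.
Photons incident: 12.75 / 6.734×10⁻¹⁹ = 1.893×10¹⁹, i.e. 1.893×10¹⁹/6.022×10²³ = 3.143×10⁻⁵ mol.
Photons absorbed: 0.808 × 3.143×10⁻⁵ = 2.540×10⁻⁵ mol.
Product: Φ × n_abs = 0.25 × 2.540×10⁻⁵ = 6.350×10⁻⁶ mol.
As a count: 6.350×10⁻⁶ × 6.022×10²³ = 3.82×10¹⁸.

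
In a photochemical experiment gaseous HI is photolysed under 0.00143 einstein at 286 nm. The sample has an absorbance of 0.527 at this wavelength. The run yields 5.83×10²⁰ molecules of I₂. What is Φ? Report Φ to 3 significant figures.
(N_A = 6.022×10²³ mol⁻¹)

Φ = 0.963

Product: 5.83×10²⁰ / 6.022×10²³ = 9.681×10⁻⁴ mol.
Fraction absorbed: 1 − 10^(−0.527) = 0.7028.
Photons absorbed: 0.7028 × 0.00143 = 0.001005 mol.
Φ = 9.681×10⁻⁴ mol / 0.001005 mol photons = 0.963.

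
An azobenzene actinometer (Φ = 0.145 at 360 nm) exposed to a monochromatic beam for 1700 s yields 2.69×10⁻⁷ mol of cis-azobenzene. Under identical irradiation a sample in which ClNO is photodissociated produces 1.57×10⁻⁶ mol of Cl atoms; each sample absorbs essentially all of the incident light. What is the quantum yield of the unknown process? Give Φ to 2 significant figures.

Photons absorbed by the actinometer: 2.69×10⁻⁷ / 0.145 = 1.855×10⁻⁶ mol.
Φ(unknown) = 1.57×10⁻⁶ / 1.855×10⁻⁶ = 0.85.

Φ = 0.85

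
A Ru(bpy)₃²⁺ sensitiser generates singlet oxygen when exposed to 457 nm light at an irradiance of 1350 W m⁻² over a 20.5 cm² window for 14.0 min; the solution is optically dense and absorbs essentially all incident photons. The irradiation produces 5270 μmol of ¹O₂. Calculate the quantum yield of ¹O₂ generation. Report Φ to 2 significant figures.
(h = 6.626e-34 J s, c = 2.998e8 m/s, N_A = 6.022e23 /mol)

Product: 5270 μmol = 0.00527 mol.
Photon energy at 457 nm: hc/λ = (6.626e-34)(2.998e8)/(457e-9) = 4.347e-19 J.
Energy delivered: (1350 W m⁻²)(20.5e-4 m²)(840 s) = 2325 J.
Photons incident: 2325 / 4.347e-19 = 5.349e21, i.e. 5.349e21/6.022e23 = 0.008882 mol.
Φ = 0.00527 mol / 0.008882 mol photons = 0.59.

Φ = 0.59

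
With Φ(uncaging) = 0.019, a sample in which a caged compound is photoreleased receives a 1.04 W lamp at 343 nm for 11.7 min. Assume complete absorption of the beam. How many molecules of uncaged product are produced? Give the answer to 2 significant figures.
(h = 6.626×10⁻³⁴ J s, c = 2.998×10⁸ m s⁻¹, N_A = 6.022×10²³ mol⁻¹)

Photon energy at 343 nm: hc/λ = (6.626×10⁻³⁴)(2.998×10⁸)/(343×10⁻⁹) = 5.791×10⁻¹⁹ J.
Energy delivered: (1.04 W)(702 s) = 730.1 J.
Photons incident: 730.1 / 5.791×10⁻¹⁹ = 1.261×10²¹, i.e. 1.261×10²¹/6.022×10²³ = 0.002094 mol.
Product: Φ × n_abs = 0.019 × 0.002094 = 3.979×10⁻⁵ mol.
As a count: 3.979×10⁻⁵ × 6.022×10²³ = 2.4×10¹⁹.

2.4×10¹⁹ molecules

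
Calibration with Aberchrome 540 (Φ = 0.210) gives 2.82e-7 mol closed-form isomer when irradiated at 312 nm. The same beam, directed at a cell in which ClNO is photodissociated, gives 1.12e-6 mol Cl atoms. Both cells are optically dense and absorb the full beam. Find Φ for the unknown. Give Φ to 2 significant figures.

Photons absorbed by the actinometer: 2.82e-7 / 0.210 = 1.343e-6 mol.
Φ(unknown) = 1.12e-6 / 1.343e-6 = 0.83.

Φ = 0.83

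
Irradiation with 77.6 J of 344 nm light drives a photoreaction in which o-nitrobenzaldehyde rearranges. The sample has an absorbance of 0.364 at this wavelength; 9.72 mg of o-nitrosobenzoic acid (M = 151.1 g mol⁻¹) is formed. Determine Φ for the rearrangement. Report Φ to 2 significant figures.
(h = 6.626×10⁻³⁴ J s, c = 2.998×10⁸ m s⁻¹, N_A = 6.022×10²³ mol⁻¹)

Φ = 0.51

Product: 9.72 mg / 151.1 g mol⁻¹ = 6.433×10⁻⁵ mol.
Photon energy at 344 nm: hc/λ = (6.626×10⁻³⁴)(2.998×10⁸)/(344×10⁻⁹) = 5.775×10⁻¹⁹ J.
Photons incident: 77.6 / 5.775×10⁻¹⁹ = 1.344×10²⁰, i.e. 1.344×10²⁰/6.022×10²³ = 2.232×10⁻⁴ mol.
Fraction absorbed: 1 − 10^(−0.364) = 0.5675.
Photons absorbed: 0.5675 × 2.232×10⁻⁴ = 1.267×10⁻⁴ mol.
Φ = 6.433×10⁻⁵ mol / 1.267×10⁻⁴ mol photons = 0.51.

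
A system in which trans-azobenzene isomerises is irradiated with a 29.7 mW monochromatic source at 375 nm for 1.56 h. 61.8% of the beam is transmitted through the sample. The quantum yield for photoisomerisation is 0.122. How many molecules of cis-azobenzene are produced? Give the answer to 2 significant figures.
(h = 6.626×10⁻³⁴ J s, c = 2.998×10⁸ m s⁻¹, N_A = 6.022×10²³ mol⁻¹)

Photon energy at 375 nm: hc/λ = (6.626×10⁻³⁴)(2.998×10⁸)/(375×10⁻⁹) = 5.297×10⁻¹⁹ J.
Energy delivered: (29.7 mW)(5616 s) = 166.8 J.
Photons incident: 166.8 / 5.297×10⁻¹⁹ = 3.149×10²⁰, i.e. 3.149×10²⁰/6.022×10²³ = 5.229×10⁻⁴ mol.
Fraction absorbed: 1 − 61.8/100 = 0.3820.
Photons absorbed: 0.3820 × 5.229×10⁻⁴ = 1.997×10⁻⁴ mol.
Product: Φ × n_abs = 0.122 × 1.997×10⁻⁴ = 2.436×10⁻⁵ mol.
As a count: 2.436×10⁻⁵ × 6.022×10²³ = 1.5×10¹⁹.

1.5×10¹⁹ molecules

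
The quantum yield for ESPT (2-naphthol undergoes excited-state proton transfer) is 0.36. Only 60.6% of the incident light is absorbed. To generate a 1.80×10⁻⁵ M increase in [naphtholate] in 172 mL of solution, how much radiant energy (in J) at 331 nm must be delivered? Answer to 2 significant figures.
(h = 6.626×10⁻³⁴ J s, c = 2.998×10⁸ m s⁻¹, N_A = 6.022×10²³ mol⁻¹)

Product: (1.80×10⁻⁵ M)(0.172 L) = 3.096×10⁻⁶ mol.
Photons that must be absorbed: 3.096×10⁻⁶ / 0.36 = 8.600×10⁻⁶ mol.
Incident photons needed: 8.600×10⁻⁶ / 0.606 = 1.419×10⁻⁵ mol.
Photon energy: hc/λ = 6.001×10⁻¹⁹ J; per mole, 3.614×10⁵ J mol⁻¹.
Energy required: 1.419×10⁻⁵ × 3.614×10⁵ = 5.1 J.

5.1 J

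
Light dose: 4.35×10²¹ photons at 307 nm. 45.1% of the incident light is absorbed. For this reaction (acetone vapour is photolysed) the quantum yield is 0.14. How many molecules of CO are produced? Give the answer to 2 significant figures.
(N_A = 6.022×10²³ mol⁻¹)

Moles of photons: 4.35×10²¹ / 6.022×10²³ = 0.007224 mol.
Photons absorbed: 0.451 × 0.007224 = 0.003258 mol.
Product: Φ × n_abs = 0.14 × 0.003258 = 4.561×10⁻⁴ mol.
As a count: 4.561×10⁻⁴ × 6.022×10²³ = 2.7×10²⁰.

2.7×10²⁰ molecules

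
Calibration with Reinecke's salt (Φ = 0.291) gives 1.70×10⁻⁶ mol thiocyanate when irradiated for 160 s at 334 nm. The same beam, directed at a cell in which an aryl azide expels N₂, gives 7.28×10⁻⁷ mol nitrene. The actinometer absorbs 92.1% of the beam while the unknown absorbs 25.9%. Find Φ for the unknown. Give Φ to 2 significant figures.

Photons absorbed by the actinometer: 1.70×10⁻⁶ / 0.291 = 5.842×10⁻⁶ mol.
Incident flux: 5.842×10⁻⁶ / 0.921 = 6.343×10⁻⁶ einstein.
Absorbed by unknown: 0.259 × 6.343×10⁻⁶ = 1.643×10⁻⁶ mol.
Φ(unknown) = 7.28×10⁻⁷ / 1.643×10⁻⁶ = 0.44.

Φ = 0.44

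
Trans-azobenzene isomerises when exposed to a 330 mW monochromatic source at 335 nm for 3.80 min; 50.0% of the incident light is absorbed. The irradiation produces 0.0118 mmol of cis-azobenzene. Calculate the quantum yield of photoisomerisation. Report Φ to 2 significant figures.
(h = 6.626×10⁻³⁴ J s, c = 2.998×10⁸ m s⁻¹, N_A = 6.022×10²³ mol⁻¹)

Product: 0.0118 mmol = 1.18×10⁻⁵ mol.
Photon energy at 335 nm: hc/λ = (6.626×10⁻³⁴)(2.998×10⁸)/(335×10⁻⁹) = 5.930×10⁻¹⁹ J.
Energy delivered: (330 mW)(228 s) = 75.24 J.
Photons incident: 75.24 / 5.930×10⁻¹⁹ = 1.269×10²⁰, i.e. 1.269×10²⁰/6.022×10²³ = 2.107×10⁻⁴ mol.
Photons absorbed: 0.500 × 2.107×10⁻⁴ = 1.054×10⁻⁴ mol.
Φ = 1.18×10⁻⁵ mol / 1.054×10⁻⁴ mol photons = 0.11.

Φ = 0.11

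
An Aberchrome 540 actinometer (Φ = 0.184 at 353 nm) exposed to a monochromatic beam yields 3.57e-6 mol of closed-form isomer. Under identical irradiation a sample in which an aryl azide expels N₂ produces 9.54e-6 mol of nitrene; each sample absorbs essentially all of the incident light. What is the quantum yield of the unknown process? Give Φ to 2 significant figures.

Photons absorbed by the actinometer: 3.57e-6 / 0.184 = 1.940e-5 mol.
Φ(unknown) = 9.54e-6 / 1.940e-5 = 0.49.

Φ = 0.49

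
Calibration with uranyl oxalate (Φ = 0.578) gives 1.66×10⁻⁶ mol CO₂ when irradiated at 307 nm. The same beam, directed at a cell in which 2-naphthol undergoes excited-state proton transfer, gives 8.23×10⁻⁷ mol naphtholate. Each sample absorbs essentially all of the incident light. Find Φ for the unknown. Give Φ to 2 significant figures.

Photons absorbed by the actinometer: 1.66×10⁻⁶ / 0.578 = 2.872×10⁻⁶ mol.
Φ(unknown) = 8.23×10⁻⁷ / 2.872×10⁻⁶ = 0.29.

Φ = 0.29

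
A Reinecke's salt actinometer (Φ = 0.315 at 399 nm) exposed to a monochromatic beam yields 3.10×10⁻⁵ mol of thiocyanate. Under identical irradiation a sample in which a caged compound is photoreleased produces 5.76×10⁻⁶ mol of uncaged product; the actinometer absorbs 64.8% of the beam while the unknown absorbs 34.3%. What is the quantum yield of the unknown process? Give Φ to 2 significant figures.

Photons absorbed by the actinometer: 3.10×10⁻⁵ / 0.315 = 9.841×10⁻⁵ mol.
Incident flux: 9.841×10⁻⁵ / 0.648 = 1.519×10⁻⁴ einstein.
Absorbed by unknown: 0.343 × 1.519×10⁻⁴ = 5.210×10⁻⁵ mol.
Φ(unknown) = 5.76×10⁻⁶ / 5.210×10⁻⁵ = 0.11.

Φ = 0.11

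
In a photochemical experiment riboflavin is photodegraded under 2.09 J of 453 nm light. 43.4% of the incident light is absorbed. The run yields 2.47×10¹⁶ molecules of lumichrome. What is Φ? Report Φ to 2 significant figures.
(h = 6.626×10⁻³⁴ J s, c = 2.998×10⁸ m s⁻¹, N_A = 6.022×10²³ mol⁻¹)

Product: 2.47×10¹⁶ / 6.022×10²³ = 4.102×10⁻⁸ mol.
Photon energy at 453 nm: hc/λ = (6.626×10⁻³⁴)(2.998×10⁸)/(453×10⁻⁹) = 4.385×10⁻¹⁹ J.
Photons incident: 2.09 / 4.385×10⁻¹⁹ = 4.766×10¹⁸, i.e. 4.766×10¹⁸/6.022×10²³ = 7.914×10⁻⁶ mol.
Photons absorbed: 0.434 × 7.914×10⁻⁶ = 3.435×10⁻⁶ mol.
Φ = 4.102×10⁻⁸ mol / 3.435×10⁻⁶ mol photons = 0.012.

Φ = 0.012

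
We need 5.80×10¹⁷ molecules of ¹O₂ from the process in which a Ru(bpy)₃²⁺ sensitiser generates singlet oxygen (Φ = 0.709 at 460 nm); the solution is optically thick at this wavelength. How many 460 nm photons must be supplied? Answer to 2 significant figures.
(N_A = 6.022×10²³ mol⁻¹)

Product: 5.80×10¹⁷ / 6.022×10²³ = 9.631×10⁻⁷ mol.
Photons that must be absorbed: 9.631×10⁻⁷ / 0.709 = 1.358×10⁻⁶ mol.
Photon count: 1.358×10⁻⁶ × 6.022×10²³ = 8.2×10¹⁷.

8.2×10¹⁷ photons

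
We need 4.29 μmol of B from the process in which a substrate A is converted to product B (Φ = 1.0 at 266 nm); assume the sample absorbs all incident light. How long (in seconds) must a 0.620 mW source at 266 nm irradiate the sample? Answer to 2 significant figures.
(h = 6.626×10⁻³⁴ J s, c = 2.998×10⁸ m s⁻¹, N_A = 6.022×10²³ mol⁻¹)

Product: 4.29 μmol = 4.29×10⁻⁶ mol.
Photons that must be absorbed: 4.29×10⁻⁶ / 1.0 = 4.290×10⁻⁶ mol.
Photon energy: hc/λ = 7.468×10⁻¹⁹ J; per mole, 4.497×10⁵ J mol⁻¹.
Energy required: 4.290×10⁻⁶ × 4.497×10⁵ = 1.929 J.
Time: 1.929 J / 0.00062 W = 3100 s.

t ≈ 3100 s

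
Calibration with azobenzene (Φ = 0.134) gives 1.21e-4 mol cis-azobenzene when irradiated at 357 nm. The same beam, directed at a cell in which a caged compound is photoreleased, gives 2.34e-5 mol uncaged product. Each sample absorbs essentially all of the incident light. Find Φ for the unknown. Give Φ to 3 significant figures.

Photons absorbed by the actinometer: 1.21e-4 / 0.134 = 9.030e-4 mol.
Φ(unknown) = 2.34e-5 / 9.030e-4 = 0.0259.

Φ = 0.0259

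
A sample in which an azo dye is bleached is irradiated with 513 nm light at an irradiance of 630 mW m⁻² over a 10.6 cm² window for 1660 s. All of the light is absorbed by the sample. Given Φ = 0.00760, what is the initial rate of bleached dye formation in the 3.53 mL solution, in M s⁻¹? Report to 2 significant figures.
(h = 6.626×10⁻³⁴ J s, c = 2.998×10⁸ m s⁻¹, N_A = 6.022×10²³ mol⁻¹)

Photon energy at 513 nm: hc/λ = (6.626×10⁻³⁴)(2.998×10⁸)/(513×10⁻⁹) = 3.872×10⁻¹⁹ J.
Energy delivered: (630 mW m⁻²)(10.6×10⁻⁴ m²)(1660 s) = 1.109 J.
Photons incident: 1.109 / 3.872×10⁻¹⁹ = 2.864×10¹⁸, i.e. 2.864×10¹⁸/6.022×10²³ = 4.756×10⁻⁶ mol.
Product formed: 0.00760 × 4.756×10⁻⁶ = 3.615×10⁻⁸ mol.
Rate: 3.615×10⁻⁸ mol / (1660 s × 0.00353 L) = 6.2×10⁻⁹ M s⁻¹.

6.2×10⁻⁹ M s⁻¹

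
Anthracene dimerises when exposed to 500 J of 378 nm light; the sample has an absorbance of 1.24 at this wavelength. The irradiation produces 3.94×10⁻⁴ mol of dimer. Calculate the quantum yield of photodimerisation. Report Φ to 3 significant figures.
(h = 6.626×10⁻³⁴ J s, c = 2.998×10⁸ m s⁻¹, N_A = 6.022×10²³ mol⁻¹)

Photon energy at 378 nm: hc/λ = (6.626×10⁻³⁴)(2.998×10⁸)/(378×10⁻⁹) = 5.255×10⁻¹⁹ J.
Photons incident: 500 / 5.255×10⁻¹⁹ = 9.515×10²⁰, i.e. 9.515×10²⁰/6.022×10²³ = 0.001580 mol.
Fraction absorbed: 1 − 10^(−1.24) = 0.9425.
Photons absorbed: 0.9425 × 0.001580 = 0.001489 mol.
Φ = 3.94×10⁻⁴ mol / 0.001489 mol photons = 0.265.

Φ = 0.265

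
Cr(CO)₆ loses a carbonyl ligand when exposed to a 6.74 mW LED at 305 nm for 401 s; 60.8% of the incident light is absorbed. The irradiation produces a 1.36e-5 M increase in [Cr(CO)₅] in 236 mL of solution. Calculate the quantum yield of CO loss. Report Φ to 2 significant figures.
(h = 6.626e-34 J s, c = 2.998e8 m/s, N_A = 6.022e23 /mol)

Product: (1.36e-5 M)(0.236 L) = 3.210e-6 mol.
Photon energy at 305 nm: hc/λ = (6.626e-34)(2.998e8)/(305e-9) = 6.513e-19 J.
Energy delivered: (6.74 mW)(401 s) = 2.703 J.
Photons incident: 2.703 / 6.513e-19 = 4.150e18, i.e. 4.150e18/6.022e23 = 6.891e-6 mol.
Photons absorbed: 0.608 × 6.891e-6 = 4.190e-6 mol.
Φ = 3.210e-6 mol / 4.190e-6 mol photons = 0.77.

Φ = 0.77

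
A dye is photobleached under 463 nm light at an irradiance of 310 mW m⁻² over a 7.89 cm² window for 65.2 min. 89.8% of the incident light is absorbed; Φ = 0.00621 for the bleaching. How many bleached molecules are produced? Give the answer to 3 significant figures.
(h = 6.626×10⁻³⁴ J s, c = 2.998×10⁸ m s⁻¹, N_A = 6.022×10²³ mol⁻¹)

1.24×10¹⁶ bleached molecules

Photon energy at 463 nm: hc/λ = (6.626×10⁻³⁴)(2.998×10⁸)/(463×10⁻⁹) = 4.290×10⁻¹⁹ J.
Energy delivered: (310 mW m⁻²)(7.89×10⁻⁴ m²)(3912 s) = 0.9568 J.
Photons incident: 0.9568 / 4.290×10⁻¹⁹ = 2.230×10¹⁸, i.e. 2.230×10¹⁸/6.022×10²³ = 3.703×10⁻⁶ mol.
Photons absorbed: 0.898 × 3.703×10⁻⁶ = 3.325×10⁻⁶ mol.
Product: Φ × n_abs = 0.00621 × 3.325×10⁻⁶ = 2.065×10⁻⁸ mol.
As a count: 2.065×10⁻⁸ × 6.022×10²³ = 1.24×10¹⁶.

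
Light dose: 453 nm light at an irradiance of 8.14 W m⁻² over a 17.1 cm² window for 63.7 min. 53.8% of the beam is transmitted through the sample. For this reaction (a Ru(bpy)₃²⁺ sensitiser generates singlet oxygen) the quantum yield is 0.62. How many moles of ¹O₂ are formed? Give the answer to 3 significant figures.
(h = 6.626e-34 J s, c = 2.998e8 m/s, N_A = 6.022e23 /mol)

5.77e-5 mol

Photon energy at 453 nm: hc/λ = (6.626e-34)(2.998e8)/(453e-9) = 4.385e-19 J.
Energy delivered: (8.14 W m⁻²)(17.1e-4 m²)(3822 s) = 53.20 J.
Photons incident: 53.20 / 4.385e-19 = 1.213e20, i.e. 1.213e20/6.022e23 = 2.014e-4 mol.
Fraction absorbed: 1 − 53.8/100 = 0.4620.
Photons absorbed: 0.4620 × 2.014e-4 = 9.305e-5 mol.
Product: Φ × n_abs = 0.62 × 9.305e-5 = 5.769e-5 mol.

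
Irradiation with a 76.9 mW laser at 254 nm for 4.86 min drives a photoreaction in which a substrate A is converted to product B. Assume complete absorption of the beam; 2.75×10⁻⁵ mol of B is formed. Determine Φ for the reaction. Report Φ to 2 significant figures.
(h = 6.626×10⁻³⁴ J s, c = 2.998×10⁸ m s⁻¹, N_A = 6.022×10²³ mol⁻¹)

Φ = 0.58

Photon energy at 254 nm: hc/λ = (6.626×10⁻³⁴)(2.998×10⁸)/(254×10⁻⁹) = 7.821×10⁻¹⁹ J.
Energy delivered: (76.9 mW)(291.6 s) = 22.42 J.
Photons incident: 22.42 / 7.821×10⁻¹⁹ = 2.867×10¹⁹, i.e. 2.867×10¹⁹/6.022×10²³ = 4.761×10⁻⁵ mol.
Φ = 2.75×10⁻⁵ mol / 4.761×10⁻⁵ mol photons = 0.58.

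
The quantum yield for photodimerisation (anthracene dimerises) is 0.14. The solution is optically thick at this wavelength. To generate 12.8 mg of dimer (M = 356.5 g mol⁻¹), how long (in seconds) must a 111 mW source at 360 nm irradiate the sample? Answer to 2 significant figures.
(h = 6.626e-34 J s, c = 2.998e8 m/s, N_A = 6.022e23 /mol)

t ≈ 770 s

Product: 12.8 mg / 356.5 g mol⁻¹ = 3.590e-5 mol.
Photons that must be absorbed: 3.590e-5 / 0.14 = 2.564e-4 mol.
Photon energy: hc/λ = 5.518e-19 J; per mole, 3.323e5 J mol⁻¹.
Energy required: 2.564e-4 × 3.323e5 = 85.20 J.
Time: 85.20 J / 0.111 W = 770 s.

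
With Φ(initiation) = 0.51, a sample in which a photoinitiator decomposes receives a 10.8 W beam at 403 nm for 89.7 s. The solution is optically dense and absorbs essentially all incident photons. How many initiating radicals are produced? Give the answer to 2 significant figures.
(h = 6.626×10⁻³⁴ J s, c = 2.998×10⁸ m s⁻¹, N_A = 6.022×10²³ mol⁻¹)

Photon energy at 403 nm: hc/λ = (6.626×10⁻³⁴)(2.998×10⁸)/(403×10⁻⁹) = 4.929×10⁻¹⁹ J.
Energy delivered: (10.8 W)(89.7 s) = 968.8 J.
Photons incident: 968.8 / 4.929×10⁻¹⁹ = 1.966×10²¹, i.e. 1.966×10²¹/6.022×10²³ = 0.003265 mol.
Product: Φ × n_abs = 0.51 × 0.003265 = 0.001665 mol.
As a count: 0.001665 × 6.022×10²³ = 1.0×10²¹.

1.0×10²¹ initiating radicals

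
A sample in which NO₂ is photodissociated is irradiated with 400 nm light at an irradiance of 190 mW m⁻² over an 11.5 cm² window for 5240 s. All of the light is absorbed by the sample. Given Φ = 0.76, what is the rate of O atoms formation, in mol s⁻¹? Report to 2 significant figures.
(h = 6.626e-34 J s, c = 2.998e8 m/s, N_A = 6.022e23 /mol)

5.6e-10 mol s⁻¹

Photon energy at 400 nm: hc/λ = (6.626e-34)(2.998e8)/(400e-9) = 4.966e-19 J.
Energy delivered: (190 mW m⁻²)(11.5e-4 m²)(5240 s) = 1.145 J.
Photons incident: 1.145 / 4.966e-19 = 2.306e18, i.e. 2.306e18/6.022e23 = 3.829e-6 mol.
Product formed: 0.76 × 3.829e-6 = 2.910e-6 mol.
Rate: 2.910e-6 / 5240 s = 5.6e-10 mol s⁻¹.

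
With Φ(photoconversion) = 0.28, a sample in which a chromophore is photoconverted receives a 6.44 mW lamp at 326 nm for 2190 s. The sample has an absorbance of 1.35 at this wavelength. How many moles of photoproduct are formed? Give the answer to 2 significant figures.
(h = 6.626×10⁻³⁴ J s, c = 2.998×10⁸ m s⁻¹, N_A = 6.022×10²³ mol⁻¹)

1.0×10⁻⁵ mol

Photon energy at 326 nm: hc/λ = (6.626×10⁻³⁴)(2.998×10⁸)/(326×10⁻⁹) = 6.093×10⁻¹⁹ J.
Energy delivered: (6.44 mW)(2190 s) = 14.10 J.
Photons incident: 14.10 / 6.093×10⁻¹⁹ = 2.314×10¹⁹, i.e. 2.314×10¹⁹/6.022×10²³ = 3.843×10⁻⁵ mol.
Fraction absorbed: 1 − 10^(−1.35) = 0.9553.
Photons absorbed: 0.9553 × 3.843×10⁻⁵ = 3.671×10⁻⁵ mol.
Product: Φ × n_abs = 0.28 × 3.671×10⁻⁵ = 1.028×10⁻⁵ mol.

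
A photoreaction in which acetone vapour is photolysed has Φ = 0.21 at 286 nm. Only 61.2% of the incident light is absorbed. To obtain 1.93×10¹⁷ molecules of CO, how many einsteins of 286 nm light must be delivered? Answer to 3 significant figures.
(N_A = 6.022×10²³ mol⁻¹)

Product: 1.93×10¹⁷ / 6.022×10²³ = 3.205×10⁻⁷ mol.
Photons that must be absorbed: 3.205×10⁻⁷ / 0.21 = 1.526×10⁻⁶ mol.
Incident photons needed: 1.526×10⁻⁶ / 0.612 = 2.493×10⁻⁶ mol.

2.49×10⁻⁶ einstein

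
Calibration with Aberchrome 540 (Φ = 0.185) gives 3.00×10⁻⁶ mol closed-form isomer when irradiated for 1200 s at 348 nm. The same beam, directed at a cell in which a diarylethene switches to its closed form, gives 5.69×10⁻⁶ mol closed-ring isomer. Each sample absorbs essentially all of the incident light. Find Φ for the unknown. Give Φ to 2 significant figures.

Photons absorbed by the actinometer: 3.00×10⁻⁶ / 0.185 = 1.622×10⁻⁵ mol.
Φ(unknown) = 5.69×10⁻⁶ / 1.622×10⁻⁵ = 0.35.

Φ = 0.35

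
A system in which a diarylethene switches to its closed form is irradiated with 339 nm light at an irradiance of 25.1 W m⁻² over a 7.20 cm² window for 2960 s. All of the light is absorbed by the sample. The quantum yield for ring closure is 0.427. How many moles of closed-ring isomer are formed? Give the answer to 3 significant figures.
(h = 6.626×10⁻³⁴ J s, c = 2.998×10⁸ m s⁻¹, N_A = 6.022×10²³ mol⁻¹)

6.47×10⁻⁵ mol

Photon energy at 339 nm: hc/λ = (6.626×10⁻³⁴)(2.998×10⁸)/(339×10⁻⁹) = 5.860×10⁻¹⁹ J.
Energy delivered: (25.1 W m⁻²)(7.20×10⁻⁴ m²)(2960 s) = 53.49 J.
Photons incident: 53.49 / 5.860×10⁻¹⁹ = 9.128×10¹⁹, i.e. 9.128×10¹⁹/6.022×10²³ = 1.516×10⁻⁴ mol.
Product: Φ × n_abs = 0.427 × 1.516×10⁻⁴ = 6.473×10⁻⁵ mol.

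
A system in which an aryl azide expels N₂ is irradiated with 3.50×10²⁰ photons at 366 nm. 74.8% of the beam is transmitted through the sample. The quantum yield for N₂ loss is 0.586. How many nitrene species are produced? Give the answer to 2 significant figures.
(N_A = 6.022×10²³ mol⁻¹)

Moles of photons: 3.50×10²⁰ / 6.022×10²³ = 5.812×10⁻⁴ mol.
Fraction absorbed: 1 − 74.8/100 = 0.2520.
Photons absorbed: 0.2520 × 5.812×10⁻⁴ = 1.465×10⁻⁴ mol.
Product: Φ × n_abs = 0.586 × 1.465×10⁻⁴ = 8.585×10⁻⁵ mol.
As a count: 8.585×10⁻⁵ × 6.022×10²³ = 5.2×10¹⁹.

5.2×10¹⁹ species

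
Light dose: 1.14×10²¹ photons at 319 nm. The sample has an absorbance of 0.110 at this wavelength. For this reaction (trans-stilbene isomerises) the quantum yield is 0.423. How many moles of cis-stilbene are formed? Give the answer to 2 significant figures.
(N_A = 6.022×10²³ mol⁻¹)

1.8×10⁻⁴ mol

Moles of photons: 1.14×10²¹ / 6.022×10²³ = 0.001893 mol.
Fraction absorbed: 1 − 10^(−0.110) = 0.2238.
Photons absorbed: 0.2238 × 0.001893 = 4.237×10⁻⁴ mol.
Product: Φ × n_abs = 0.423 × 4.237×10⁻⁴ = 1.792×10⁻⁴ mol.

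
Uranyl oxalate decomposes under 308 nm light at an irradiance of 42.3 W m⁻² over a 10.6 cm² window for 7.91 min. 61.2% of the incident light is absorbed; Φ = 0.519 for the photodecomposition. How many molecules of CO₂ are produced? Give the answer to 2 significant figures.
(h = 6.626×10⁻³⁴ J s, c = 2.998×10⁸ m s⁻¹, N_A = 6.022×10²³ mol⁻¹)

1.0×10¹⁹ molecules

Photon energy at 308 nm: hc/λ = (6.626×10⁻³⁴)(2.998×10⁸)/(308×10⁻⁹) = 6.450×10⁻¹⁹ J.
Energy delivered: (42.3 W m⁻²)(10.6×10⁻⁴ m²)(474.6 s) = 21.28 J.
Photons incident: 21.28 / 6.450×10⁻¹⁹ = 3.299×10¹⁹, i.e. 3.299×10¹⁹/6.022×10²³ = 5.478×10⁻⁵ mol.
Photons absorbed: 0.612 × 5.478×10⁻⁵ = 3.353×10⁻⁵ mol.
Product: Φ × n_abs = 0.519 × 3.353×10⁻⁵ = 1.740×10⁻⁵ mol.
As a count: 1.740×10⁻⁵ × 6.022×10²³ = 1.0×10¹⁹.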